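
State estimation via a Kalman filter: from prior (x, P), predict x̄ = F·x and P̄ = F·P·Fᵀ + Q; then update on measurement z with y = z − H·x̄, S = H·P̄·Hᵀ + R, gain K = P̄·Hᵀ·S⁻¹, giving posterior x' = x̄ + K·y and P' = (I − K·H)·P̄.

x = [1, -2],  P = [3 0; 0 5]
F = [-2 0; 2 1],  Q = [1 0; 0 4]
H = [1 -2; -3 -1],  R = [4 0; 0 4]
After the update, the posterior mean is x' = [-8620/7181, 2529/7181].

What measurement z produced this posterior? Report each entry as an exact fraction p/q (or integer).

x̄ = F·x = [-2, 0]
P̄ = F·P·Fᵀ + Q = [13 -12; -12 21]
S = H·P̄·Hᵀ + R = [149 -57; -57 70]
K = P̄·Hᵀ·S⁻¹ = [1051/7181 -1914/7181; -2925/7181 -843/7181]
x' − x̄ = [5742/7181, 2529/7181] = K·y
y = (KᵀK)⁻¹·Kᵀ·(x' − x̄) = [0, -3]
z = y + H·x̄ = [0, -3] + [-2, 6] = [-2, 3]

z = [-2, 3]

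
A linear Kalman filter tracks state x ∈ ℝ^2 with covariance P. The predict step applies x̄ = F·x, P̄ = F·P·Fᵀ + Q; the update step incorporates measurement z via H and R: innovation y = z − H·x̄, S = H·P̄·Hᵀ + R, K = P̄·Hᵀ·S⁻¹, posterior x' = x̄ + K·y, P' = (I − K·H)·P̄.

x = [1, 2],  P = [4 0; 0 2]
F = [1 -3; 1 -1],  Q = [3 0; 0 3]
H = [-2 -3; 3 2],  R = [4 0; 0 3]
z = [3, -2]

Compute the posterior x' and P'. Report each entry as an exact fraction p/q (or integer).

x̄ = F·x = [-5, -1]
P̄ = F·P·Fᵀ + Q = [25 10; 10 9]
y = z − H·x̄ = [-10, 15]
S = H·P̄·Hᵀ + R = [305 -334; -334 384]
K = P̄·Hᵀ·S⁻¹ = [505/2782 2255/5564; -504/1391 -529/2782]
x' = x̄ + K·y = [-315/428, -49/214]
P' = (I − K·H)·P̄ = [5675/5564 -2565/2782; -2565/2782 1527/1391]

x' = [-315/428, -49/214]
P' = [5675/5564 -2565/2782; -2565/2782 1527/1391]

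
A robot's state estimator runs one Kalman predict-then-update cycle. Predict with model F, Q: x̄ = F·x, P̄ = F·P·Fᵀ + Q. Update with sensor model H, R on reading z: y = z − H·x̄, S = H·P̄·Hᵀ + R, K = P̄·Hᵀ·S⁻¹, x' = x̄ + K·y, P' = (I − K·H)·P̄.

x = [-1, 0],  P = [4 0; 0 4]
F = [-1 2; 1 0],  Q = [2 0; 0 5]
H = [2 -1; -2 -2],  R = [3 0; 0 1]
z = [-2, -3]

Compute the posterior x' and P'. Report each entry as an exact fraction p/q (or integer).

x̄ = F·x = [1, -1]
P̄ = F·P·Fᵀ + Q = [22 -4; -4 9]
y = z − H·x̄ = [-5, -3]
S = H·P̄·Hᵀ + R = [116 -62; -62 93]
K = P̄·Hᵀ·S⁻¹ = [9/28 -75/434; -71/224 -1107/3472]
x' = x̄ + K·y = [-11/124, 1529/992]
P' = (I − K·H)·P̄ = [76/217 -229/868; -229/868 2939/6944]

x' = [-11/124, 1529/992]
P' = [76/217 -229/868; -229/868 2939/6944]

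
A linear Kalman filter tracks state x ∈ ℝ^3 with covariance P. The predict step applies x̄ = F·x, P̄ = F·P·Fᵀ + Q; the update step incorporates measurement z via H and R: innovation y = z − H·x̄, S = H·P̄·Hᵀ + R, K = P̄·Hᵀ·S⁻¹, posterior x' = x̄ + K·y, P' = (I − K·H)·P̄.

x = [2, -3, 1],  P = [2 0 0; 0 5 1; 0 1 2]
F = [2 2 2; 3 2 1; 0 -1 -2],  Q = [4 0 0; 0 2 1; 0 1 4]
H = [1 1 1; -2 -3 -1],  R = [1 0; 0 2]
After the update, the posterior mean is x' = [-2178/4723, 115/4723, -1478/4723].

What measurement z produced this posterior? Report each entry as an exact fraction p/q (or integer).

x̄ = F·x = [0, 1, 1]
P̄ = F·P·Fᵀ + Q = [48 42 -24; 42 46 -18; -24 -18 21]
S = H·P̄·Hᵀ + R = [116 -321; -321 929]
K = P̄·Hᵀ·S⁻¹ = [-2244/4723 -1782/4723; -454/4723 -1194/4723; 6492/4723 2655/4723]
x' − x̄ = [-2178/4723, -4608/4723, -6201/4723] = K·y
y = (KᵀK)⁻¹·Kᵀ·(x' − x̄) = [-3, 5]
z = y + H·x̄ = [-3, 5] + [2, -4] = [-1, 1]

z = [-1, 1]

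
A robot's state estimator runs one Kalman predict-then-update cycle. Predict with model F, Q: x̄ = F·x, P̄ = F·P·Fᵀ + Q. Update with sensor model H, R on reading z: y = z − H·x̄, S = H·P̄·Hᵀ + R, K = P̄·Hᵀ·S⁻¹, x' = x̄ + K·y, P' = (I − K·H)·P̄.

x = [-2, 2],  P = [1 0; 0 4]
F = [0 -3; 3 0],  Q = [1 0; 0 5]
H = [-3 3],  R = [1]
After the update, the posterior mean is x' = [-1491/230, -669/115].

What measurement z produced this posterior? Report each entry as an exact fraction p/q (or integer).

x̄ = F·x = [-6, -6]
P̄ = F·P·Fᵀ + Q = [37 0; 0 14]
S = H·P̄·Hᵀ + R = [460]
K = P̄·Hᵀ·S⁻¹ = [-111/460; 21/230]
x' − x̄ = [-111/230, 21/115] = K·y
y = (KᵀK)⁻¹·Kᵀ·(x' − x̄) = [2]
z = y + H·x̄ = [2] + [0] = [2]

z = [2]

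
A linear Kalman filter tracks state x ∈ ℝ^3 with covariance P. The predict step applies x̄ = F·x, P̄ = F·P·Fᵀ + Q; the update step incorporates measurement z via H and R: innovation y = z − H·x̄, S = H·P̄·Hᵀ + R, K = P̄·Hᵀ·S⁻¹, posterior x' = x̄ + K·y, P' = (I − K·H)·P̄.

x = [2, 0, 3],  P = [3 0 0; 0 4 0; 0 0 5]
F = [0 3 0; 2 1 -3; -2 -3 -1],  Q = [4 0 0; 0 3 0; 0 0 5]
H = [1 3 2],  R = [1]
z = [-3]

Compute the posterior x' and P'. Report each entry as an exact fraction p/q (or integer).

x' = [104/669, 497/223, -3305/669]
P' = [26744/669 2428/223 -24296/669; 2428/223 2740/223 -5293/223; -24296/669 -5293/223 35993/669]

x̄ = F·x = [0, -5, -7]
P̄ = F·P·Fᵀ + Q = [40 12 -36; 12 64 -9; -36 -9 58]
y = z − H·x̄ = [26]
S = H·P̄·Hᵀ + R = [669]
K = P̄·Hᵀ·S⁻¹ = [4/669; 62/223; 53/669]
x' = x̄ + K·y = [104/669, 497/223, -3305/669]
P' = (I − K·H)·P̄ = [26744/669 2428/223 -24296/669; 2428/223 2740/223 -5293/223; -24296/669 -5293/223 35993/669]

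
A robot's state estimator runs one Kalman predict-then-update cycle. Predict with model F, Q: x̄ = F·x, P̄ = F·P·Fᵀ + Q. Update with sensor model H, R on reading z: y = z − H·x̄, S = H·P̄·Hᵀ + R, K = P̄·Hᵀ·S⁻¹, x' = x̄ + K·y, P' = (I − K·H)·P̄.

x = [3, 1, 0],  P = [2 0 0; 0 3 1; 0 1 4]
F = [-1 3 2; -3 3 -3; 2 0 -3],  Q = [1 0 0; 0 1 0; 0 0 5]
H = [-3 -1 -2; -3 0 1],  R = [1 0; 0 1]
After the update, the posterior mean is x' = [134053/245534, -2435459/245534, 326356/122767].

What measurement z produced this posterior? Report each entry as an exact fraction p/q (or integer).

z = [3, 1]

x̄ = F·x = [0, -6, 6]
P̄ = F·P·Fᵀ + Q = [58 6 -37; 6 64 15; -37 15 49]
S = H·P̄·Hᵀ + R = [435 316; 316 794]
K = P̄·Hᵀ·S⁻¹ = [-8744/122767 -58289/245534; -43990/122767 34087/245534; -26074/122767 35116/122767]
x' − x̄ = [134053/245534, -962255/245534, -410246/122767] = K·y
y = (KᵀK)⁻¹·Kᵀ·(x' − x̄) = [9, -5]
z = y + H·x̄ = [9, -5] + [-6, 6] = [3, 1]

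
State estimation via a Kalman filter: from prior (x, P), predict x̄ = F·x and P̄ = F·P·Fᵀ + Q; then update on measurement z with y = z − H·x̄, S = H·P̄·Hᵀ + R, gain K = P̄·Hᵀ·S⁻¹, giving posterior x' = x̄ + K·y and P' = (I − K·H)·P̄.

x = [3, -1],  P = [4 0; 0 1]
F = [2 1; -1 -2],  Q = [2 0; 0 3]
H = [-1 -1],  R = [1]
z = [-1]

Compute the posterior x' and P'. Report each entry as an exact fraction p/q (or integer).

x' = [28/11, -14/11]
P' = [128/11 -119/11; -119/11 120/11]

x̄ = F·x = [5, -1]
P̄ = F·P·Fᵀ + Q = [19 -10; -10 11]
y = z − H·x̄ = [3]
S = H·P̄·Hᵀ + R = [11]
K = P̄·Hᵀ·S⁻¹ = [-9/11; -1/11]
x' = x̄ + K·y = [28/11, -14/11]
P' = (I − K·H)·P̄ = [128/11 -119/11; -119/11 120/11]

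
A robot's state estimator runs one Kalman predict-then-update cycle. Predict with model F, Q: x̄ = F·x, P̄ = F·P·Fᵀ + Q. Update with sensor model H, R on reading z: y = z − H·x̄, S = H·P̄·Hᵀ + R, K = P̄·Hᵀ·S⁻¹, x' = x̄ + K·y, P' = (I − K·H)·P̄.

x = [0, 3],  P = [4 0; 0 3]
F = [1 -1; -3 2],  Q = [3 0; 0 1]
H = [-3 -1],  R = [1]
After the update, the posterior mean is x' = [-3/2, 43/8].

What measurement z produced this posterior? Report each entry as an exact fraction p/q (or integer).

x̄ = F·x = [-3, 6]
P̄ = F·P·Fᵀ + Q = [10 -18; -18 49]
S = H·P̄·Hᵀ + R = [32]
K = P̄·Hᵀ·S⁻¹ = [-3/8; 5/32]
x' − x̄ = [3/2, -5/8] = K·y
y = (KᵀK)⁻¹·Kᵀ·(x' − x̄) = [-4]
z = y + H·x̄ = [-4] + [3] = [-1]

z = [-1]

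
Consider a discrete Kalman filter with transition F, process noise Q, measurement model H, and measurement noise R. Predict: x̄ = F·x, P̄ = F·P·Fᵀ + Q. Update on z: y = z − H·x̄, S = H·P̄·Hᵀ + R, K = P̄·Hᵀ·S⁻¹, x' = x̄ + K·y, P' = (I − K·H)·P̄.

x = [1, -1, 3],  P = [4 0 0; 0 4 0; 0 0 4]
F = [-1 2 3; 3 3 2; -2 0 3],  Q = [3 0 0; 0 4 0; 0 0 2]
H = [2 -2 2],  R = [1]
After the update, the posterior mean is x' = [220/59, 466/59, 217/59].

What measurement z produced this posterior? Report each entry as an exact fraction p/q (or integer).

z = [-1]

x̄ = F·x = [6, 6, 7]
P̄ = F·P·Fᵀ + Q = [59 36 44; 36 92 0; 44 0 54]
S = H·P̄·Hᵀ + R = [885]
K = P̄·Hᵀ·S⁻¹ = [134/885; -112/885; 196/885]
x' − x̄ = [-134/59, 112/59, -196/59] = K·y
y = (KᵀK)⁻¹·Kᵀ·(x' − x̄) = [-15]
z = y + H·x̄ = [-15] + [14] = [-1]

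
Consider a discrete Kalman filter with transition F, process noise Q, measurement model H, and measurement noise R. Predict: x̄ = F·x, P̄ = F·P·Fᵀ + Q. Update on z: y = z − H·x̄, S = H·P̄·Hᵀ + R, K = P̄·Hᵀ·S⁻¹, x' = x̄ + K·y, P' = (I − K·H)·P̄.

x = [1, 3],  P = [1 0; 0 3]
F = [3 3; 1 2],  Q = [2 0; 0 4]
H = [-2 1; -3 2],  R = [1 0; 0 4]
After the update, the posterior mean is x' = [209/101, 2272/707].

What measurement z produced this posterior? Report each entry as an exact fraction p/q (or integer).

z = [-1, 1]

x̄ = F·x = [12, 7]
P̄ = F·P·Fᵀ + Q = [38 21; 21 17]
S = H·P̄·Hᵀ + R = [86 115; 115 162]
K = P̄·Hᵀ·S⁻¹ = [-90/101 19/101; -715/707 381/707]
x' − x̄ = [-1003/101, -2677/707] = K·y
y = (KᵀK)⁻¹·Kᵀ·(x' − x̄) = [16, 23]
z = y + H·x̄ = [16, 23] + [-17, -22] = [-1, 1]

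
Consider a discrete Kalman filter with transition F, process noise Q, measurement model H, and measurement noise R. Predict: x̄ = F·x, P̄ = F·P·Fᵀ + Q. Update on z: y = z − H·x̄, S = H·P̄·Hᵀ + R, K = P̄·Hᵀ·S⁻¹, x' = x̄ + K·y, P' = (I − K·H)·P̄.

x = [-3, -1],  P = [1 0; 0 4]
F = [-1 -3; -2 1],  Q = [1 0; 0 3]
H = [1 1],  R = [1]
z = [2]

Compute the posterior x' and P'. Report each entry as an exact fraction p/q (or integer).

x̄ = F·x = [6, 5]
P̄ = F·P·Fᵀ + Q = [38 -10; -10 11]
y = z − H·x̄ = [-9]
S = H·P̄·Hᵀ + R = [30]
K = P̄·Hᵀ·S⁻¹ = [14/15; 1/30]
x' = x̄ + K·y = [-12/5, 47/10]
P' = (I − K·H)·P̄ = [178/15 -164/15; -164/15 329/30]

x' = [-12/5, 47/10]
P' = [178/15 -164/15; -164/15 329/30]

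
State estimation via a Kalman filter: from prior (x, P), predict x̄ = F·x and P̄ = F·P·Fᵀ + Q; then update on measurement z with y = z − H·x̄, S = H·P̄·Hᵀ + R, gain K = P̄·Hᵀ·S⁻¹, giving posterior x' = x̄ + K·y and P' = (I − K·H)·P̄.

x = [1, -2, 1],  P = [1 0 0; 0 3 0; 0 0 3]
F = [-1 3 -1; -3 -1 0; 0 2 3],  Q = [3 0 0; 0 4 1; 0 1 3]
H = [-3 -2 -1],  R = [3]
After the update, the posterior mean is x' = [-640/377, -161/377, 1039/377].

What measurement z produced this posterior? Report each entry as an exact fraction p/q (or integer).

x̄ = F·x = [-8, -1, -1]
P̄ = F·P·Fᵀ + Q = [34 -6 9; -6 16 -5; 9 -5 42]
S = H·P̄·Hᵀ + R = [377]
K = P̄·Hᵀ·S⁻¹ = [-99/377; -9/377; -59/377]
x' − x̄ = [2376/377, 216/377, 1416/377] = K·y
y = (KᵀK)⁻¹·Kᵀ·(x' − x̄) = [-24]
z = y + H·x̄ = [-24] + [27] = [3]

z = [3]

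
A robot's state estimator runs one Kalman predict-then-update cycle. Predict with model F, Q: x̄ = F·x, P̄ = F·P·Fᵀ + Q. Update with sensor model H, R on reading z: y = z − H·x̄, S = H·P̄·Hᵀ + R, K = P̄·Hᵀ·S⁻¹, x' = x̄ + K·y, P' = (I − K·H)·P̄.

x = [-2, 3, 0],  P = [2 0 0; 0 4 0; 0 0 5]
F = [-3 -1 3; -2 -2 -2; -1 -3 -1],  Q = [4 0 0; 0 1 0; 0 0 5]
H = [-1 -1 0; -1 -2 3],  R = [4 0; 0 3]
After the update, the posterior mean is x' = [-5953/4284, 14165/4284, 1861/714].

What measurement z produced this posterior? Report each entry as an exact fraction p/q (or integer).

z = [-2, 3]

x̄ = F·x = [3, -2, -7]
P̄ = F·P·Fᵀ + Q = [71 -10 3; -10 45 38; 3 38 48]
S = H·P̄·Hᵀ + R = [100 8; 8 172]
K = P̄·Hᵀ·S⁻¹ = [-2539/4284 -232/1071; -1573/4284 230/1071; -631/1428 569/1428]
x' − x̄ = [-18805/4284, 22733/4284, 6859/714] = K·y
y = (KᵀK)⁻¹·Kᵀ·(x' − x̄) = [-1, 23]
z = y + H·x̄ = [-1, 23] + [-1, -20] = [-2, 3]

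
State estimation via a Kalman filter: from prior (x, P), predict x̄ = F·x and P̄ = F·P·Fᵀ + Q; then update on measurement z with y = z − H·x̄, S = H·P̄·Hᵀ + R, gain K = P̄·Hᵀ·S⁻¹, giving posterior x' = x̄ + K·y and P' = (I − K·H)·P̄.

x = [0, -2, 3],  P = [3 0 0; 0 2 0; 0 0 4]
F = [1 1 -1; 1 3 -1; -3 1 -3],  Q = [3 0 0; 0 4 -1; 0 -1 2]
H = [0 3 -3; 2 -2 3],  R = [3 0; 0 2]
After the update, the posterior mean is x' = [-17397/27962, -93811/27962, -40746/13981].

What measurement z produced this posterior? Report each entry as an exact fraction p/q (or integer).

x̄ = F·x = [-5, -9, -11]
P̄ = F·P·Fᵀ + Q = [12 13 5; 13 29 8; 5 8 67]
S = H·P̄·Hᵀ + R = [723 -609; -609 629]
K = P̄·Hᵀ·S⁻¹ = [7671/27962 8005/27962; 11585/27962 10861/27962; 1237/13981 5532/13981]
x' − x̄ = [122413/27962, 157847/27962, 113045/13981] = K·y
y = (KᵀK)⁻¹·Kᵀ·(x' − x̄) = [-7, 22]
z = y + H·x̄ = [-7, 22] + [6, -25] = [-1, -3]

z = [-1, -3]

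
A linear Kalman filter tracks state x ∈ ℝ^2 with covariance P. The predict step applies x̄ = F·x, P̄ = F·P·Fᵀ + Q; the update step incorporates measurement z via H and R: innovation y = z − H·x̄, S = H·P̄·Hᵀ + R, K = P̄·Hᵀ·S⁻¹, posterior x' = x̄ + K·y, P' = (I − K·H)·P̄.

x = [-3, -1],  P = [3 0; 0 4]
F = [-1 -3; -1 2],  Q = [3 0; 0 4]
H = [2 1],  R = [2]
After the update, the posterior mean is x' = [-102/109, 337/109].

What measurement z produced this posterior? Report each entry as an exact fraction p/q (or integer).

z = [1]

x̄ = F·x = [6, 1]
P̄ = F·P·Fᵀ + Q = [42 -21; -21 23]
S = H·P̄·Hᵀ + R = [109]
K = P̄·Hᵀ·S⁻¹ = [63/109; -19/109]
x' − x̄ = [-756/109, 228/109] = K·y
y = (KᵀK)⁻¹·Kᵀ·(x' − x̄) = [-12]
z = y + H·x̄ = [-12] + [13] = [1]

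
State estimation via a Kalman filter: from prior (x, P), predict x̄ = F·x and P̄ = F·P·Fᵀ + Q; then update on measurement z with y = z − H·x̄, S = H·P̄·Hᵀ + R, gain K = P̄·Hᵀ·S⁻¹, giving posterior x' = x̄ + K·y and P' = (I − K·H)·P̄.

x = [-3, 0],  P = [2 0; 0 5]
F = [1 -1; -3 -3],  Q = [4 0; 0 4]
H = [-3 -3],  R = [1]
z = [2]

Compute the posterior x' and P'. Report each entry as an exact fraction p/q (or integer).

x̄ = F·x = [-3, 9]
P̄ = F·P·Fᵀ + Q = [11 9; 9 67]
y = z − H·x̄ = [20]
S = H·P̄·Hᵀ + R = [865]
K = P̄·Hᵀ·S⁻¹ = [-12/173; -228/865]
x' = x̄ + K·y = [-759/173, 645/173]
P' = (I − K·H)·P̄ = [1183/173 -1179/173; -1179/173 5971/865]

x' = [-759/173, 645/173]
P' = [1183/173 -1179/173; -1179/173 5971/865]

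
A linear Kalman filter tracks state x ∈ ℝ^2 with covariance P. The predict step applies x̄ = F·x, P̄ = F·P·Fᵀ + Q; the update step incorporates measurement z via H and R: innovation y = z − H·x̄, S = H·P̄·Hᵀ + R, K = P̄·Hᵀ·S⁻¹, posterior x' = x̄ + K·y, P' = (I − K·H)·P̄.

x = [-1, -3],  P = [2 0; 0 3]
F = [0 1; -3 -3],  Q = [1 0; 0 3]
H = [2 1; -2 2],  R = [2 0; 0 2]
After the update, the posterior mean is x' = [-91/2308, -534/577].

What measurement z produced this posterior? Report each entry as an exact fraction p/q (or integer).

x̄ = F·x = [-3, 12]
P̄ = F·P·Fᵀ + Q = [4 -9; -9 48]
S = H·P̄·Hᵀ + R = [30 62; 62 282]
K = P̄·Hᵀ·S⁻¹ = [665/2308 -359/2308; 174/577 195/577]
x' − x̄ = [6833/2308, -7458/577] = K·y
y = (KᵀK)⁻¹·Kᵀ·(x' − x̄) = [-7, -32]
z = y + H·x̄ = [-7, -32] + [6, 30] = [-1, -2]

z = [-1, -2]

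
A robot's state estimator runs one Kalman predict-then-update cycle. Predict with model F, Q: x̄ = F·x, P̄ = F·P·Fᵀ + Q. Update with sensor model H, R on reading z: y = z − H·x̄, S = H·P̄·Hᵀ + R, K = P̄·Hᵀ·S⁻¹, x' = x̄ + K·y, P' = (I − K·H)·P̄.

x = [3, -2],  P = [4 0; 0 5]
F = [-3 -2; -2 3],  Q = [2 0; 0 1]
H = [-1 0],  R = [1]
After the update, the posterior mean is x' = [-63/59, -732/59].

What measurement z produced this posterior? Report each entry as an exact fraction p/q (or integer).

z = [1]

x̄ = F·x = [-5, -12]
P̄ = F·P·Fᵀ + Q = [58 -6; -6 62]
S = H·P̄·Hᵀ + R = [59]
K = P̄·Hᵀ·S⁻¹ = [-58/59; 6/59]
x' − x̄ = [232/59, -24/59] = K·y
y = (KᵀK)⁻¹·Kᵀ·(x' − x̄) = [-4]
z = y + H·x̄ = [-4] + [5] = [1]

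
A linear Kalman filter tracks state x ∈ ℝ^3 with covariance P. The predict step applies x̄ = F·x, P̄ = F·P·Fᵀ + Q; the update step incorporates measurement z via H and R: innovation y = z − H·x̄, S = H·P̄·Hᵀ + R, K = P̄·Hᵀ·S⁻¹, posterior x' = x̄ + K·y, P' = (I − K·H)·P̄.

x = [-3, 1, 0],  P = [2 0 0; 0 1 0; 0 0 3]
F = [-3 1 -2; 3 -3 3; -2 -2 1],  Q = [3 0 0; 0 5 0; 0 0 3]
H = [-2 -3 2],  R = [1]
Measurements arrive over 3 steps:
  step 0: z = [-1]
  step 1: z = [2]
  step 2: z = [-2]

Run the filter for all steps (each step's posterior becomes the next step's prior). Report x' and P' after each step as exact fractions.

step 0: x' = [205/68, -41/68, 341/204], P' = [1229/68 -885/68 -89/68; -885/68 1129/68 793/68; -89/68 793/68 3311/204]
step 1: x' = [-436190/312699, -37781/104233, -296558/312699], P' = [10258150/312699 -2016200/104233 1245829/312699; -2016200/104233 1366457/104233 5221/104233; 1245829/312699 5221/104233 1280836/312699]
step 2: x' = [175289744/879044227, 1362721023/879044227, 1342441238/879044227], P' = [20229369359/879044227 -12965586021/879044227 960399720/879044227; -12965586021/879044227 9641324564/879044227 1252858608/879044227; 960399720/879044227 1252858608/879044227 2873466581/879044227]

step 0: x̄ = F·x = [10, -12, 4]
step 0: P̄ = F·P·Fᵀ + Q = [34 -39 4; -39 59 3; 4 3 18]
step 0: y = z − H·x̄ = [-25]
step 0: S = H·P̄·Hᵀ + R = [204]
step 0: K = P̄·Hᵀ·S⁻¹ = [19/68; -31/68; 19/204]
step 0: x' = x̄ + K·y = [205/68, -41/68, 341/204]
step 0: P' = (I − K·H)·P̄ = [1229/68 -885/68 -89/68; -885/68 1129/68 793/68; -89/68 793/68 3311/204]
step 1: x̄ = F·x = [-1325/102, 1079/68, -643/204]
step 1: P̄ = F·P·Fᵀ + Q = [13409/51 -11609/34 4867/102; -11609/34 31549/68 -4159/68; 4867/102 -4159/68 2531/204]
step 1: y = z − H·x̄ = [2035/68]
step 1: S = H·P̄·Hᵀ + R = [104233/68]
step 1: K = P̄·Hᵀ·S⁻¹ = [40386/104233; -56529/104233; 7675/104233]
step 1: x' = x̄ + K·y = [-436190/312699, -37781/104233, -296558/312699]
step 1: P' = (I − K·H)·P̄ = [10258150/312699 -2016200/104233 1245829/312699; -2016200/104233 1366457/104233 5221/104233; 1245829/312699 5221/104233 1280836/312699]
step 2: x̄ = F·x = [1788343/312699, -619405/104233, 802508/312699]
step 2: P̄ = F·P·Fᵀ + Q = [153663058/312699 -67812049/104233 27918230/312699; -67812049/104233 91108832/104233 -12329540/104233; 27918230/312699 -12329540/104233 6214249/312699]
step 2: y = z − H·x̄ = [-4228373/312699]
step 2: S = H·P̄·Hᵀ + R = [879044227/312699]
step 2: K = P̄·Hᵀ·S⁻¹ = [358818785/879044227; -487084434/879044227; 67557898/879044227]
step 2: x' = x̄ + K·y = [175289744/879044227, 1362721023/879044227, 1342441238/879044227]
step 2: P' = (I − K·H)·P̄ = [20229369359/879044227 -12965586021/879044227 960399720/879044227; -12965586021/879044227 9641324564/879044227 1252858608/879044227; 960399720/879044227 1252858608/879044227 2873466581/879044227]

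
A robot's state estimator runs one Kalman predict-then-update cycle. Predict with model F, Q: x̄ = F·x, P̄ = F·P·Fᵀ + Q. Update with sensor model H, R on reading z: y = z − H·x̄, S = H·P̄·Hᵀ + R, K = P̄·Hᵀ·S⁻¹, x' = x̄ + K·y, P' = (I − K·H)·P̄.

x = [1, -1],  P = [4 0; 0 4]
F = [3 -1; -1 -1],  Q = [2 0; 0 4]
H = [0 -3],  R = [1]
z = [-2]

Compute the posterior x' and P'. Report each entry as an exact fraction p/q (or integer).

x̄ = F·x = [4, 0]
P̄ = F·P·Fᵀ + Q = [42 -8; -8 12]
y = z − H·x̄ = [-2]
S = H·P̄·Hᵀ + R = [109]
K = P̄·Hᵀ·S⁻¹ = [24/109; -36/109]
x' = x̄ + K·y = [388/109, 72/109]
P' = (I − K·H)·P̄ = [4002/109 -8/109; -8/109 12/109]

x' = [388/109, 72/109]
P' = [4002/109 -8/109; -8/109 12/109]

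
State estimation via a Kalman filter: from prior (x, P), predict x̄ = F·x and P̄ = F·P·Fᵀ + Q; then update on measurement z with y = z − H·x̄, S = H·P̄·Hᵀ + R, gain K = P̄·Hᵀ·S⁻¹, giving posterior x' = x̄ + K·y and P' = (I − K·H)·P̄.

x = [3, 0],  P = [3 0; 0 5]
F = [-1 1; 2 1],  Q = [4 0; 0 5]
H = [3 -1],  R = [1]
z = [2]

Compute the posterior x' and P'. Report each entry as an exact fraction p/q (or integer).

x̄ = F·x = [-3, 6]
P̄ = F·P·Fᵀ + Q = [12 -1; -1 22]
y = z − H·x̄ = [17]
S = H·P̄·Hᵀ + R = [137]
K = P̄·Hᵀ·S⁻¹ = [37/137; -25/137]
x' = x̄ + K·y = [218/137, 397/137]
P' = (I − K·H)·P̄ = [275/137 788/137; 788/137 2389/137]

x' = [218/137, 397/137]
P' = [275/137 788/137; 788/137 2389/137]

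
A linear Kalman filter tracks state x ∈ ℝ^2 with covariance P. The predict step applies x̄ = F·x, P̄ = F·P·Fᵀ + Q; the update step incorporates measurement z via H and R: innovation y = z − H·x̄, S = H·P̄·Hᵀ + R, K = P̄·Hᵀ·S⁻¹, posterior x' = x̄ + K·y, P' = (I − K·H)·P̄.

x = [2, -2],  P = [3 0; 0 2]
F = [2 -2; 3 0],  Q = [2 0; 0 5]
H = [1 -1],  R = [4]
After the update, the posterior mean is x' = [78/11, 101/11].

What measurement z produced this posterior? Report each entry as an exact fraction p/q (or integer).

x̄ = F·x = [8, 6]
P̄ = F·P·Fᵀ + Q = [22 18; 18 32]
S = H·P̄·Hᵀ + R = [22]
K = P̄·Hᵀ·S⁻¹ = [2/11; -7/11]
x' − x̄ = [-10/11, 35/11] = K·y
y = (KᵀK)⁻¹·Kᵀ·(x' − x̄) = [-5]
z = y + H·x̄ = [-5] + [2] = [-3]

z = [-3]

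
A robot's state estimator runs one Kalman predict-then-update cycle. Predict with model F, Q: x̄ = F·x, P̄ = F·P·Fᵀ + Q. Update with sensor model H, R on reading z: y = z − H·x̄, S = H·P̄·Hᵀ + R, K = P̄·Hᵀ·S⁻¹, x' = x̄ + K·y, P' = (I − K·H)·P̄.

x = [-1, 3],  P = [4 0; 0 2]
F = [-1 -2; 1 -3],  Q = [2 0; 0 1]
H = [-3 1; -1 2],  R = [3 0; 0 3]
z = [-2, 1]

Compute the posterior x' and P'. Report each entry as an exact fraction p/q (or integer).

x' = [255/388, 985/2328]
P' = [111/194 219/388; 219/388 883/776]

x̄ = F·x = [-5, -10]
P̄ = F·P·Fᵀ + Q = [14 8; 8 23]
y = z − H·x̄ = [-7, 16]
S = H·P̄·Hᵀ + R = [104 32; 32 77]
K = P̄·Hᵀ·S⁻¹ = [-149/388 18/97; -431/2328 166/291]
x' = x̄ + K·y = [255/388, 985/2328]
P' = (I − K·H)·P̄ = [111/194 219/388; 219/388 883/776]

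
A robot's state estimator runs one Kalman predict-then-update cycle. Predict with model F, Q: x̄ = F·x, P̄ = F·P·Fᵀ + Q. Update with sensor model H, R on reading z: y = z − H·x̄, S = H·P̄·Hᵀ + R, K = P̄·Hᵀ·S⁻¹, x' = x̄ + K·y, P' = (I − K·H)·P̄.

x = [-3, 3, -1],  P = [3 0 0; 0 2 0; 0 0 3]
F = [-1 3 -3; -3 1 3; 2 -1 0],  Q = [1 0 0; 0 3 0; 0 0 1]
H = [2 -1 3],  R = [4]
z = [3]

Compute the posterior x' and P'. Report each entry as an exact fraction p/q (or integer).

x' = [3468/209, 225/38, -3393/418]
P' = [7503/209 253/19 -4025/209; 253/19 383/38 -227/38; -4025/209 -227/38 4589/418]

x̄ = F·x = [15, 9, -9]
P̄ = F·P·Fᵀ + Q = [49 -12 -12; -12 59 -20; -12 -20 15]
y = z − H·x̄ = [9]
S = H·P̄·Hᵀ + R = [418]
K = P̄·Hᵀ·S⁻¹ = [37/209; -13/38; 41/418]
x' = x̄ + K·y = [3468/209, 225/38, -3393/418]
P' = (I − K·H)·P̄ = [7503/209 253/19 -4025/209; 253/19 383/38 -227/38; -4025/209 -227/38 4589/418]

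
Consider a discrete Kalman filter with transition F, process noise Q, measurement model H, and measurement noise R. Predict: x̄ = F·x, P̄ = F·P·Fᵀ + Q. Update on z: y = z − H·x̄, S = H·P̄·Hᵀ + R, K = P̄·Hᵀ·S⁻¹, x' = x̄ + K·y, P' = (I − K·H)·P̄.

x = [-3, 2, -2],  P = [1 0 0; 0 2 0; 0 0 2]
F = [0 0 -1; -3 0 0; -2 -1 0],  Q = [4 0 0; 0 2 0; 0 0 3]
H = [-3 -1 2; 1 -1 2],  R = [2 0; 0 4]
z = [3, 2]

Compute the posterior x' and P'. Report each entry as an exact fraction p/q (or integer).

x̄ = F·x = [2, 9, 4]
P̄ = F·P·Fᵀ + Q = [6 0 0; 0 11 6; 0 6 9]
y = z − H·x̄ = [10, 1]
S = H·P̄·Hᵀ + R = [79 5; 5 33]
K = P̄·Hᵀ·S⁻¹ = [-312/1291 282/1291; 14/1291 37/1291; 168/1291 444/1291]
x' = x̄ + K·y = [-256/1291, 11796/1291, 7288/1291]
P' = (I − K·H)·P̄ = [438/1291 30/1291 360/1291; 30/1291 14150/1291 7134/1291; 360/1291 7134/1291 4275/1291]

x' = [-256/1291, 11796/1291, 7288/1291]
P' = [438/1291 30/1291 360/1291; 30/1291 14150/1291 7134/1291; 360/1291 7134/1291 4275/1291]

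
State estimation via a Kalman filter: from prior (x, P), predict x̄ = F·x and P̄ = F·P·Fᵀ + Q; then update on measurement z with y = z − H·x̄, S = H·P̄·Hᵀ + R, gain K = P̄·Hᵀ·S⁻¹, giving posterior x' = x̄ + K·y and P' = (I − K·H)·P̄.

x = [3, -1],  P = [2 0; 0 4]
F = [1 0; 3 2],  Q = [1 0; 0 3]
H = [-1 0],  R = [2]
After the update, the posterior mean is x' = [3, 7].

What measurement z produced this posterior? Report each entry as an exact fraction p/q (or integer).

z = [-3]

x̄ = F·x = [3, 7]
P̄ = F·P·Fᵀ + Q = [3 6; 6 37]
S = H·P̄·Hᵀ + R = [5]
K = P̄·Hᵀ·S⁻¹ = [-3/5; -6/5]
x' − x̄ = [0, 0] = K·y
y = (KᵀK)⁻¹·Kᵀ·(x' − x̄) = [0]
z = y + H·x̄ = [0] + [-3] = [-3]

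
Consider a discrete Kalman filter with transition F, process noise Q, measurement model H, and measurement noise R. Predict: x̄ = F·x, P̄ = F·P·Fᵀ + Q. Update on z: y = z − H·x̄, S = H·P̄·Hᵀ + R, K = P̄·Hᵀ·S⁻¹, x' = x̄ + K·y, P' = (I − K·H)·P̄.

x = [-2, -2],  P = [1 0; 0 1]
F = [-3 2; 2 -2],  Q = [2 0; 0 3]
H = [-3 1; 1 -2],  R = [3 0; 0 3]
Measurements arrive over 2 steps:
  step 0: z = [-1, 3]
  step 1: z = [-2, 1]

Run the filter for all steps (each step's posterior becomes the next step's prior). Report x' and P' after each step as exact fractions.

step 0: x' = [803/2549, -2081/2549], P' = [1110/2549 885/2549; 885/2549 2049/2549]
step 1: x' = [156912/344531, -133775/689062], P' = [147606/344531 119601/344531; 119601/344531 554049/689062]

step 0: x̄ = F·x = [2, 0]
step 0: P̄ = F·P·Fᵀ + Q = [15 -10; -10 11]
step 0: y = z − H·x̄ = [5, 1]
step 0: S = H·P̄·Hᵀ + R = [209 -137; -137 102]
step 0: K = P̄·Hᵀ·S⁻¹ = [-815/2549 -220/2549; -202/2549 -1071/2549]
step 0: x' = x̄ + K·y = [803/2549, -2081/2549]
step 0: P' = (I − K·H)·P̄ = [1110/2549 885/2549; 885/2549 2049/2549]
step 1: x̄ = F·x = [-6571/2549, 5768/2549]
step 1: P̄ = F·P·Fᵀ + Q = [12664/2549 -6006/2549; -6006/2549 13203/2549]
step 1: y = z − H·x̄ = [-30579/2549, 20656/2549]
step 1: S = H·P̄·Hᵀ + R = [170862/2549 -106440/2549; -106440/2549 97147/2549]
step 1: K = P̄·Hᵀ·S⁻¹ = [-107739/344531 -30532/344531; -54519/689062 -144816/344531]
step 1: x' = x̄ + K·y = [156912/344531, -133775/689062]
step 1: P' = (I − K·H)·P̄ = [147606/344531 119601/344531; 119601/344531 554049/689062]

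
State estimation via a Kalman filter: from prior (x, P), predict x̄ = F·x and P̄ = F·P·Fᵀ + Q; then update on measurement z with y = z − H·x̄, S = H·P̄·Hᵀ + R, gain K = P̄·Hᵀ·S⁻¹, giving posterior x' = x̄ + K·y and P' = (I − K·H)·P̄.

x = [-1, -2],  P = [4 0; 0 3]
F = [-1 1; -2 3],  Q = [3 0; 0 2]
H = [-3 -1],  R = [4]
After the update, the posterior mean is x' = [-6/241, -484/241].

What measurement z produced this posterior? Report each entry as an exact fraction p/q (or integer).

z = [2]

x̄ = F·x = [-1, -4]
P̄ = F·P·Fᵀ + Q = [10 17; 17 45]
S = H·P̄·Hᵀ + R = [241]
K = P̄·Hᵀ·S⁻¹ = [-47/241; -96/241]
x' − x̄ = [235/241, 480/241] = K·y
y = (KᵀK)⁻¹·Kᵀ·(x' − x̄) = [-5]
z = y + H·x̄ = [-5] + [7] = [2]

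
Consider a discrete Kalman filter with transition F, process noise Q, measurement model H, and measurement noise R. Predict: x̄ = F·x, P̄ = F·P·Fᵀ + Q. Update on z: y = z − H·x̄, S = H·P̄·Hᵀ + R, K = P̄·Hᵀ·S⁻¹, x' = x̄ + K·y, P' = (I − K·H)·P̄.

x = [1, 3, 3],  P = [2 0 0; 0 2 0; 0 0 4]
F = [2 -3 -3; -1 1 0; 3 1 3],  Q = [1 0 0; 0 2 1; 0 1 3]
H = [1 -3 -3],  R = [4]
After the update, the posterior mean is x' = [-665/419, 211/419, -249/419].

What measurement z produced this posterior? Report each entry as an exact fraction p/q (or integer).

z = [-1]

x̄ = F·x = [-16, 2, 15]
P̄ = F·P·Fᵀ + Q = [63 -10 -30; -10 6 -3; -30 -3 59]
S = H·P̄·Hᵀ + R = [838]
K = P̄·Hᵀ·S⁻¹ = [183/838; -19/838; -99/419]
x' − x̄ = [6039/419, -627/419, -6534/419] = K·y
y = (KᵀK)⁻¹·Kᵀ·(x' − x̄) = [66]
z = y + H·x̄ = [66] + [-67] = [-1]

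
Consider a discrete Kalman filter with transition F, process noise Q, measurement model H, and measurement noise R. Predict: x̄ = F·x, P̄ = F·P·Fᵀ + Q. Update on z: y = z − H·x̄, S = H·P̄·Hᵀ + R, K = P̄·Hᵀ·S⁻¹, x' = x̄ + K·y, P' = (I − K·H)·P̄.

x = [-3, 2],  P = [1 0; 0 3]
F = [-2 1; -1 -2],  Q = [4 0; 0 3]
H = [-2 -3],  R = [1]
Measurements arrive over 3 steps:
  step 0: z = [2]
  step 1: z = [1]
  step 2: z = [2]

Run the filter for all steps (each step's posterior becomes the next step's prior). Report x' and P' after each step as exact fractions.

step 0: x̄ = F·x = [8, -1]
step 0: P̄ = F·P·Fᵀ + Q = [11 -4; -4 16]
step 0: y = z − H·x̄ = [15]
step 0: S = H·P̄·Hᵀ + R = [141]
step 0: K = P̄·Hᵀ·S⁻¹ = [-10/141; -40/141]
step 0: x' = x̄ + K·y = [326/47, -247/47]
step 0: P' = (I − K·H)·P̄ = [1451/141 -964/141; -964/141 656/141]
step 1: x̄ = F·x = [-899/47, 168/47]
step 1: P̄ = F·P·Fᵀ + Q = [10880/141 -434/47; -434/47 214/47]
step 1: y = z − H·x̄ = [-1247/47]
step 1: S = H·P̄·Hᵀ + R = [33815/141]
step 1: K = P̄·Hᵀ·S⁻¹ = [-17854/33815; 678/33815]
step 1: x' = x̄ + K·y = [-173101/33815, 102882/33815]
step 1: P' = (I − K·H)·P̄ = [348524/33815 -226398/33815; -226398/33815 150706/33815]
step 2: x̄ = F·x = [449084/33815, -32663/33815]
step 2: P̄ = F·P·Fᵀ + Q = [2585654/33815 -283558/33815; -283558/33815 147201/33815]
step 2: y = z − H·x̄ = [867809/33815]
step 2: S = H·P̄·Hᵀ + R = [8298544/33815]
step 2: K = P̄·Hᵀ·S⁻¹ = [-2160317/4149272; 125513/8298544]
step 2: x' = x̄ + K·y = [-336267/4149272, -4794737/8298544]
step 2: P' = (I − K·H)·P̄ = [20621657/2074636 -26775437/4149272; -26775437/4149272 35658745/8298544]

step 0: x' = [326/47, -247/47], P' = [1451/141 -964/141; -964/141 656/141]
step 1: x' = [-173101/33815, 102882/33815], P' = [348524/33815 -226398/33815; -226398/33815 150706/33815]
step 2: x' = [-336267/4149272, -4794737/8298544], P' = [20621657/2074636 -26775437/4149272; -26775437/4149272 35658745/8298544]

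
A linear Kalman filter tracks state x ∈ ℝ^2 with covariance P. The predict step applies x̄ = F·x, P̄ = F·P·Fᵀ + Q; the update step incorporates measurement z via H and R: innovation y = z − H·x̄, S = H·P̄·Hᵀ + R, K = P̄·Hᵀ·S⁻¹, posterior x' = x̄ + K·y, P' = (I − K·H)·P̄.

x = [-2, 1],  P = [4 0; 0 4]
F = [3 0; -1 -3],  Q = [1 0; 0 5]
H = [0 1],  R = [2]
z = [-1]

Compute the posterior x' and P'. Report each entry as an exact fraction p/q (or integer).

x̄ = F·x = [-6, -1]
P̄ = F·P·Fᵀ + Q = [37 -12; -12 45]
y = z − H·x̄ = [0]
S = H·P̄·Hᵀ + R = [47]
K = P̄·Hᵀ·S⁻¹ = [-12/47; 45/47]
x' = x̄ + K·y = [-6, -1]
P' = (I − K·H)·P̄ = [1595/47 -24/47; -24/47 90/47]

x' = [-6, -1]
P' = [1595/47 -24/47; -24/47 90/47]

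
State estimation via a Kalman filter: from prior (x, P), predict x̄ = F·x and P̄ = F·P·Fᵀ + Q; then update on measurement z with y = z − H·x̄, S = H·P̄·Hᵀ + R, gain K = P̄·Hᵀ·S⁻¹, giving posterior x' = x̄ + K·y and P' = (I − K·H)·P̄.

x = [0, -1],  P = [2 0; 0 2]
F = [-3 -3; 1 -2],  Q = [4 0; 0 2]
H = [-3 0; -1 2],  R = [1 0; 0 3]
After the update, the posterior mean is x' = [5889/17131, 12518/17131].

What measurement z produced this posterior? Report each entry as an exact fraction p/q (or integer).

x̄ = F·x = [3, 2]
P̄ = F·P·Fᵀ + Q = [40 6; 6 12]
S = H·P̄·Hᵀ + R = [361 84; 84 67]
K = P̄·Hᵀ·S⁻¹ = [-5688/17131 -28/17131; -2718/17131 8010/17131]
x' − x̄ = [-45504/17131, -21744/17131] = K·y
y = (KᵀK)⁻¹·Kᵀ·(x' − x̄) = [8, 0]
z = y + H·x̄ = [8, 0] + [-9, 1] = [-1, 1]

z = [-1, 1]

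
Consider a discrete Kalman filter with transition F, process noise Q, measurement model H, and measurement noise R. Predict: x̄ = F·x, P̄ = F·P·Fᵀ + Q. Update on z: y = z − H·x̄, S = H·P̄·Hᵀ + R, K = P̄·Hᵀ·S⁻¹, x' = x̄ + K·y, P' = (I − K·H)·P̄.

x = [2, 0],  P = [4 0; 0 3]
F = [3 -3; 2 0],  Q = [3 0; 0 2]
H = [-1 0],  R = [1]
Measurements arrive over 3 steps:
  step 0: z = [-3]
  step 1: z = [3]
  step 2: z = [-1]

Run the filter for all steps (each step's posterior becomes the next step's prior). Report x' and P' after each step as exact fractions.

step 0: x' = [204/67, 196/67], P' = [66/67 24/67; 24/67 630/67]
step 1: x' = [-723/244, 363/61], P' = [6033/6100 63/1525; 63/1525 8822/1525]
step 2: x' = [222528/391753, -1359366/391753], P' = [385653/391753 34686/391753; 34686/391753 2136074/391753]

step 0: x̄ = F·x = [6, 4]
step 0: P̄ = F·P·Fᵀ + Q = [66 24; 24 18]
step 0: y = z − H·x̄ = [3]
step 0: S = H·P̄·Hᵀ + R = [67]
step 0: K = P̄·Hᵀ·S⁻¹ = [-66/67; -24/67]
step 0: x' = x̄ + K·y = [204/67, 196/67]
step 0: P' = (I − K·H)·P̄ = [66/67 24/67; 24/67 630/67]
step 1: x̄ = F·x = [24/67, 408/67]
step 1: P̄ = F·P·Fᵀ + Q = [6033/67 252/67; 252/67 398/67]
step 1: y = z − H·x̄ = [225/67]
step 1: S = H·P̄·Hᵀ + R = [6100/67]
step 1: K = P̄·Hᵀ·S⁻¹ = [-6033/6100; -63/1525]
step 1: x' = x̄ + K·y = [-723/244, 363/61]
step 1: P' = (I − K·H)·P̄ = [6033/6100 63/1525; 63/1525 8822/1525]
step 2: x̄ = F·x = [-6525/244, -723/122]
step 2: P̄ = F·P·Fᵀ + Q = [385653/6100 17343/3050; 17343/3050 9083/1525]
step 2: y = z − H·x̄ = [-6769/244]
step 2: S = H·P̄·Hᵀ + R = [391753/6100]
step 2: K = P̄·Hᵀ·S⁻¹ = [-385653/391753; -34686/391753]
step 2: x' = x̄ + K·y = [222528/391753, -1359366/391753]
step 2: P' = (I − K·H)·P̄ = [385653/391753 34686/391753; 34686/391753 2136074/391753]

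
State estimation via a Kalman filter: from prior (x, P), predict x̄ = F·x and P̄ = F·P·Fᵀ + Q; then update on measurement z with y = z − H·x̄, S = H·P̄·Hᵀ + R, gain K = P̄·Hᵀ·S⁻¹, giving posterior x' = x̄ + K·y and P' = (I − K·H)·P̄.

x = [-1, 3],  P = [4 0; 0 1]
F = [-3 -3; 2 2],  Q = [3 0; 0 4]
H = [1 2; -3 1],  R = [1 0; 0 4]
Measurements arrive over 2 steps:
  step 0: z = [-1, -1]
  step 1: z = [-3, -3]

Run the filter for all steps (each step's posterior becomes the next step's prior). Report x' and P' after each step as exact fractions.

step 0: x' = [747/6542, -3475/6542], P' = [1119/3271 -345/3271; -345/3271 843/3271]
step 1: x' = [861431/1812391, -9092764/5437173], P' = [596760/1812391 -177356/1812391; -177356/1812391 1376692/5437173]

step 0: x̄ = F·x = [-6, 4]
step 0: P̄ = F·P·Fᵀ + Q = [48 -30; -30 24]
step 0: y = z − H·x̄ = [-3, -23]
step 0: S = H·P̄·Hᵀ + R = [25 54; 54 640]
step 0: K = P̄·Hᵀ·S⁻¹ = [429/3271 -1851/6542; 1341/3271 939/6542]
step 0: x' = x̄ + K·y = [747/6542, -3475/6542]
step 0: P' = (I − K·H)·P̄ = [1119/3271 -345/3271; -345/3271 843/3271]
step 1: x̄ = F·x = [4092/3271, -2728/3271]
step 1: P̄ = F·P·Fᵀ + Q = [21261/3271 -7632/3271; -7632/3271 18172/3271]
step 1: y = z − H·x̄ = [-8449/3271, 5191/3271]
step 1: S = H·P̄·Hᵀ + R = [66692/3271 10721/3271; 10721/3271 268397/3271]
step 1: K = P̄·Hᵀ·S⁻¹ = [242048/1812391 -491909/1812391; 2221316/5437173 743224/5437173]
step 1: x' = x̄ + K·y = [861431/1812391, -9092764/5437173]
step 1: P' = (I − K·H)·P̄ = [596760/1812391 -177356/1812391; -177356/1812391 1376692/5437173]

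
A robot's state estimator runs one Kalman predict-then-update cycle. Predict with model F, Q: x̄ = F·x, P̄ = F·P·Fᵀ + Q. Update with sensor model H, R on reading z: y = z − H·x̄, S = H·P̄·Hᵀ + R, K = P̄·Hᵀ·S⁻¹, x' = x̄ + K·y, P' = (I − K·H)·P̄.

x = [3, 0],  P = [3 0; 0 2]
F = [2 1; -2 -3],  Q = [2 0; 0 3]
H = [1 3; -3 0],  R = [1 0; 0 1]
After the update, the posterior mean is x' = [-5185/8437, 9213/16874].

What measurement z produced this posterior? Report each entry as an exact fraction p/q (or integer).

x̄ = F·x = [6, -6]
P̄ = F·P·Fᵀ + Q = [16 -18; -18 33]
S = H·P̄·Hᵀ + R = [206 114; 114 145]
K = P̄·Hᵀ·S⁻¹ = [-19/8437 -2778/8437; 5589/16874 945/8437]
x' − x̄ = [-55807/8437, 110457/16874] = K·y
y = (KᵀK)⁻¹·Kᵀ·(x' − x̄) = [13, 20]
z = y + H·x̄ = [13, 20] + [-12, -18] = [1, 2]

z = [1, 2]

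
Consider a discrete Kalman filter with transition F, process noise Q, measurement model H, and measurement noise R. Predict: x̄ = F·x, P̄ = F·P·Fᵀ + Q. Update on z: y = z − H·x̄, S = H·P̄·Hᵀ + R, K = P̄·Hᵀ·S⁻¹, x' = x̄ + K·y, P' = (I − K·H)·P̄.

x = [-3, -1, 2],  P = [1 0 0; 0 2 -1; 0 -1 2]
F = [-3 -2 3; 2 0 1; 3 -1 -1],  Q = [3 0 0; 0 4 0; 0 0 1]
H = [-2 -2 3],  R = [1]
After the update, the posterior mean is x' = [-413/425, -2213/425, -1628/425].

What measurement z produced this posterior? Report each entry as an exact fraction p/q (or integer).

x̄ = F·x = [17, -4, -10]
P̄ = F·P·Fᵀ + Q = [50 2 -10; 2 10 5; -10 5 12]
S = H·P̄·Hᵀ + R = [425]
K = P̄·Hᵀ·S⁻¹ = [-134/425; -9/425; 46/425]
x' − x̄ = [-7638/425, -513/425, 2622/425] = K·y
y = (KᵀK)⁻¹·Kᵀ·(x' − x̄) = [57]
z = y + H·x̄ = [57] + [-56] = [1]

z = [1]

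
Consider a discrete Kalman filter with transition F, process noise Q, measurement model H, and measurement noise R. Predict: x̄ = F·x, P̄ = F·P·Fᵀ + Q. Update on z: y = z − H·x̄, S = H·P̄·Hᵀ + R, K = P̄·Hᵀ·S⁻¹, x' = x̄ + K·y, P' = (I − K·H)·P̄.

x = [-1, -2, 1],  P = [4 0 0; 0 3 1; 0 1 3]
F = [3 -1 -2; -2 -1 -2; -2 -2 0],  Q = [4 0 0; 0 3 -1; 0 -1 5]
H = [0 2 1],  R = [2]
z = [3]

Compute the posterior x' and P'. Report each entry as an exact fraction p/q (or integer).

x' = [-99/41, -19/41, 163/41]
P' = [16357/287 989/287 -2026/287; 989/287 705/287 -1208/287; -2026/287 -1208/287 2582/287]

x̄ = F·x = [-3, 2, 6]
P̄ = F·P·Fᵀ + Q = [59 -5 -14; -5 38 25; -14 25 33]
y = z − H·x̄ = [-7]
S = H·P̄·Hᵀ + R = [287]
K = P̄·Hᵀ·S⁻¹ = [-24/287; 101/287; 83/287]
x' = x̄ + K·y = [-99/41, -19/41, 163/41]
P' = (I − K·H)·P̄ = [16357/287 989/287 -2026/287; 989/287 705/287 -1208/287; -2026/287 -1208/287 2582/287]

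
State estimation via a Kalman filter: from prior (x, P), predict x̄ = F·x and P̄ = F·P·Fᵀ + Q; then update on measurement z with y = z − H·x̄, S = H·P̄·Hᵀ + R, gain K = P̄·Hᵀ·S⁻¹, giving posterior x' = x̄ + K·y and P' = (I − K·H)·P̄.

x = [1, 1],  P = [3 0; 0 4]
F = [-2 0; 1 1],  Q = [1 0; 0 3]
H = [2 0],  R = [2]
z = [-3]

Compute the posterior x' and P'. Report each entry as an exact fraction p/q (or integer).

x̄ = F·x = [-2, 2]
P̄ = F·P·Fᵀ + Q = [13 -6; -6 10]
y = z − H·x̄ = [1]
S = H·P̄·Hᵀ + R = [54]
K = P̄·Hᵀ·S⁻¹ = [13/27; -2/9]
x' = x̄ + K·y = [-41/27, 16/9]
P' = (I − K·H)·P̄ = [13/27 -2/9; -2/9 22/3]

x' = [-41/27, 16/9]
P' = [13/27 -2/9; -2/9 22/3]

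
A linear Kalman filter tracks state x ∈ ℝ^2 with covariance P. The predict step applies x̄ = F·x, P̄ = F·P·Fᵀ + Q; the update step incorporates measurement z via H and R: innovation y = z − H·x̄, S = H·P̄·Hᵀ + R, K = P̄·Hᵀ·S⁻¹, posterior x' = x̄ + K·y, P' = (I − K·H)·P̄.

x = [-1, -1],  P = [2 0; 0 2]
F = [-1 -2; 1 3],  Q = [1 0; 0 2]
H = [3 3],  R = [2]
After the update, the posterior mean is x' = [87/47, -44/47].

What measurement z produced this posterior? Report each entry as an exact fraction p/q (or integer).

z = [3]

x̄ = F·x = [3, -4]
P̄ = F·P·Fᵀ + Q = [11 -14; -14 22]
S = H·P̄·Hᵀ + R = [47]
K = P̄·Hᵀ·S⁻¹ = [-9/47; 24/47]
x' − x̄ = [-54/47, 144/47] = K·y
y = (KᵀK)⁻¹·Kᵀ·(x' − x̄) = [6]
z = y + H·x̄ = [6] + [-3] = [3]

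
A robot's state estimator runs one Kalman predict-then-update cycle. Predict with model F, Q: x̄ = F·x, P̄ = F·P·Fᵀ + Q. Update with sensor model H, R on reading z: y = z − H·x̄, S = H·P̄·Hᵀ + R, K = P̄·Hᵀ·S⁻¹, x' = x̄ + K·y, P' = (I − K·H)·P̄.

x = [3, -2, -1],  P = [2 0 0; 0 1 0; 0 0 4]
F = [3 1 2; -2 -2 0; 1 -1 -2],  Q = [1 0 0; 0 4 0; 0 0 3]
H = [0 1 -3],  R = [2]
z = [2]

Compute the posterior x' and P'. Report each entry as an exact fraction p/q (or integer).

x' = [85/12, 47/114, -26/57]
P' = [413/12 -95/6 -16/3; -95/6 791/57 260/57; -16/3 260/57 98/57]

x̄ = F·x = [5, -2, 7]
P̄ = F·P·Fᵀ + Q = [36 -14 -11; -14 16 -2; -11 -2 22]
y = z − H·x̄ = [25]
S = H·P̄·Hᵀ + R = [228]
K = P̄·Hᵀ·S⁻¹ = [1/12; 11/114; -17/57]
x' = x̄ + K·y = [85/12, 47/114, -26/57]
P' = (I − K·H)·P̄ = [413/12 -95/6 -16/3; -95/6 791/57 260/57; -16/3 260/57 98/57]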